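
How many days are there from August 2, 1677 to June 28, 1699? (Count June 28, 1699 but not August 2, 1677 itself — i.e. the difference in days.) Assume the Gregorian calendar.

Aug 2, 1677 → Aug 2, 1678: 365 days.
Aug 2, 1678 → Aug 2, 1679: 365 days.
Aug 2, 1679 → Aug 2, 1680: 366 days (Feb 29, 1680 is in that span).
Aug 2, 1680 → Aug 2, 1681: 365 days.
Aug 2, 1681 → Aug 2, 1682: 365 days.
Aug 2, 1682 → Aug 2, 1683: 365 days.
Aug 2, 1683 → Aug 2, 1684: 366 days (Feb 29, 1684 is in that span).
Aug 2, 1684 → Aug 2, 1685: 365 days.
Aug 2, 1685 → Aug 2, 1686: 365 days.
Aug 2, 1686 → Aug 2, 1687: 365 days.
Aug 2, 1687 → Aug 2, 1688: 366 days (Feb 29, 1688 is in that span).
Aug 2, 1688 → Aug 2, 1689: 365 days.
Aug 2, 1689 → Aug 2, 1690: 365 days.
Aug 2, 1690 → Aug 2, 1691: 365 days.
Aug 2, 1691 → Aug 2, 1692: 366 days (Feb 29, 1692 is in that span).
Aug 2, 1692 → Aug 2, 1693: 365 days.
Aug 2, 1693 → Aug 2, 1694: 365 days.
Aug 2, 1694 → Aug 2, 1695: 365 days.
Aug 2, 1695 → Aug 2, 1696: 366 days (Feb 29, 1696 is in that span).
Aug 2, 1696 → Aug 2, 1697: 365 days.
Aug 2, 1697 → Aug 2, 1698: 365 days.
Aug 2, 1698 → Sep 2, 1698: 31 days (August has 31).
Sep 2, 1698 → Oct 2, 1698: 30 days (September has 30).
Oct 2, 1698 → Nov 2, 1698: 31 days (October has 31).
Nov 2, 1698 → Dec 2, 1698: 30 days (November has 30).
Dec 2, 1698 → Jan 2, 1699: 31 days (December has 31).
Jan 2, 1699 → Feb 2, 1699: 31 days (January has 31).
Feb 2, 1699 → Mar 2, 1699: 28 days (February has 28).
Mar 2, 1699 → Apr 2, 1699: 31 days (March has 31).
Apr 2, 1699 → May 2, 1699: 30 days (April has 30).
May 2, 1699 → Jun 2, 1699: 31 days (May has 31).
Jun 2, 1699 → Jun 28, 1699: 26 days.
Total: 8000 days.

8000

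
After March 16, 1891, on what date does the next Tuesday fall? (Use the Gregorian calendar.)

March 17, 1891

Mar 16, 1891 is a Monday.
From Monday to the next Tuesday is 1 day.
Mar 16, 1891 + 1 = Mar 17, 1891.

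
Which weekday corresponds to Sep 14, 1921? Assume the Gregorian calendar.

Wednesday

January 1, 1921 is a Saturday.
Jan 1, 1921 → Feb 1, 1921: 31 days (January has 31).
Feb 1, 1921 → Mar 1, 1921: 28 days (February has 28).
Mar 1, 1921 → Apr 1, 1921: 31 days (March has 31).
Apr 1, 1921 → May 1, 1921: 30 days (April has 30).
May 1, 1921 → Jun 1, 1921: 31 days (May has 31).
Jun 1, 1921 → Jul 1, 1921: 30 days (June has 30).
Jul 1, 1921 → Aug 1, 1921: 31 days (July has 31).
Aug 1, 1921 → Sep 1, 1921: 31 days (August has 31).
Sep 1, 1921 → Sep 14, 1921: 13 days.
Total: 256 days.
256 mod 7 = 4, so Saturday + 4 = Wednesday.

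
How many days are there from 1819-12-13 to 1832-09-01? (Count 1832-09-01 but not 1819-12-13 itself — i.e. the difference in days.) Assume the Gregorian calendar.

4646

Dec 13, 1819 → Dec 13, 1820: 366 days (Feb 29, 1820 is in that span).
Dec 13, 1820 → Dec 13, 1821: 365 days.
Dec 13, 1821 → Dec 13, 1822: 365 days.
Dec 13, 1822 → Dec 13, 1823: 365 days.
Dec 13, 1823 → Dec 13, 1824: 366 days (Feb 29, 1824 is in that span).
Dec 13, 1824 → Dec 13, 1825: 365 days.
Dec 13, 1825 → Dec 13, 1826: 365 days.
Dec 13, 1826 → Dec 13, 1827: 365 days.
Dec 13, 1827 → Dec 13, 1828: 366 days (Feb 29, 1828 is in that span).
Dec 13, 1828 → Dec 13, 1829: 365 days.
Dec 13, 1829 → Dec 13, 1830: 365 days.
Dec 13, 1830 → Dec 13, 1831: 365 days.
Dec 13, 1831 → Jan 13, 1832: 31 days (December has 31).
Jan 13, 1832 → Feb 13, 1832: 31 days (January has 31).
Feb 13, 1832 → Mar 13, 1832: 29 days (February has 29).
Mar 13, 1832 → Apr 13, 1832: 31 days (March has 31).
Apr 13, 1832 → May 13, 1832: 30 days (April has 30).
May 13, 1832 → Jun 13, 1832: 31 days (May has 31).
Jun 13, 1832 → Jul 13, 1832: 30 days (June has 30).
Jul 13, 1832 → Aug 13, 1832: 31 days (July has 31).
Aug 13, 1832 → Sep 1, 1832: 19 days.
Total: 4646 days.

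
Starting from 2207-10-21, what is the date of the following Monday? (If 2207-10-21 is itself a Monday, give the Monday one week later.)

October 26, 2207

Oct 21, 2207 is a Wednesday.
From Wednesday to the next Monday is 5 days.
Oct 21, 2207 + 5 = Oct 26, 2207.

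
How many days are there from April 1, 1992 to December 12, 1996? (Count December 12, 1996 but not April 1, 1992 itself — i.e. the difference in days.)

Apr 1, 1992 → Apr 1, 1993: 365 days.
Apr 1, 1993 → Apr 1, 1994: 365 days.
Apr 1, 1994 → Apr 1, 1995: 365 days.
Apr 1, 1995 → Apr 1, 1996: 366 days (Feb 29, 1996 is in that span).
Apr 1, 1996 → May 1, 1996: 30 days (April has 30).
May 1, 1996 → Jun 1, 1996: 31 days (May has 31).
Jun 1, 1996 → Jul 1, 1996: 30 days (June has 30).
Jul 1, 1996 → Aug 1, 1996: 31 days (July has 31).
Aug 1, 1996 → Sep 1, 1996: 31 days (August has 31).
Sep 1, 1996 → Oct 1, 1996: 30 days (September has 30).
Oct 1, 1996 → Nov 1, 1996: 31 days (October has 31).
Nov 1, 1996 → Dec 1, 1996: 30 days (November has 30).
Dec 1, 1996 → Dec 12, 1996: 11 days.
Total: 1716 days.

1716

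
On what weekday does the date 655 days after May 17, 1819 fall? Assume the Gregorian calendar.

Friday

First find the weekday of May 17, 1819. Doomsday rule: the anchor day for the 1800s is Friday. For year 19: 19÷12 = 1 r 7, and 7÷4 = 1, so 1+7+1 = 9.
Friday + 9 ≡ Sunday — that's 1819's doomsday.
In May the doomsday date is May 9.
May 17 is 8 days after May 9; 8 mod 7 = 1, so Sunday + 1 = Monday.
655 mod 7 = 4, so 655 days after a Monday is Monday + 4 = Friday.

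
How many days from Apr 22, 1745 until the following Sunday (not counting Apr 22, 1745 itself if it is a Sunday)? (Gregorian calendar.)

3

Apr 22, 1745 is a Thursday.
From Thursday to the next Sunday is 3 days.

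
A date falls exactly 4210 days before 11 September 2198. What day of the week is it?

Saturday

First find the weekday of Sep 11, 2198. Doomsday rule: the anchor day for the 2100s is Sunday. For year 98: 98÷12 = 8 r 2, and 2÷4 = 0, so 8+2+0 = 10.
Sunday + 10 ≡ Wednesday — that's 2198's doomsday.
In September the doomsday date is Sep 5.
Sep 11 is 6 days after Sep 5; 6 mod 7 = 6, so Wednesday + 6 = Tuesday.
4210 mod 7 = 3, so 4210 days before a Tuesday is Tuesday − 3 = Saturday.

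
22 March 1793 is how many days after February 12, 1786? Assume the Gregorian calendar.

2595

Feb 12, 1786 → Feb 12, 1787: 365 days.
Feb 12, 1787 → Feb 12, 1788: 365 days.
Feb 12, 1788 → Feb 12, 1789: 366 days (Feb 29, 1788 is in that span).
Feb 12, 1789 → Feb 12, 1790: 365 days.
Feb 12, 1790 → Feb 12, 1791: 365 days.
Feb 12, 1791 → Feb 12, 1792: 365 days.
Feb 12, 1792 → Feb 12, 1793: 366 days (Feb 29, 1792 is in that span).
Feb 12, 1793 → Mar 12, 1793: 28 days (February has 28).
Mar 12, 1793 → Mar 22, 1793: 10 days.
Total: 2595 days.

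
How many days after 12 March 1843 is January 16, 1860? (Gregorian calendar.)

6154

Mar 12, 1843 → Mar 12, 1844: 366 days (Feb 29, 1844 is in that span).
Mar 12, 1844 → Mar 12, 1845: 365 days.
Mar 12, 1845 → Mar 12, 1846: 365 days.
Mar 12, 1846 → Mar 12, 1847: 365 days.
Mar 12, 1847 → Mar 12, 1848: 366 days (Feb 29, 1848 is in that span).
Mar 12, 1848 → Mar 12, 1849: 365 days.
Mar 12, 1849 → Mar 12, 1850: 365 days.
Mar 12, 1850 → Mar 12, 1851: 365 days.
Mar 12, 1851 → Mar 12, 1852: 366 days (Feb 29, 1852 is in that span).
Mar 12, 1852 → Mar 12, 1853: 365 days.
Mar 12, 1853 → Mar 12, 1854: 365 days.
Mar 12, 1854 → Mar 12, 1855: 365 days.
Mar 12, 1855 → Mar 12, 1856: 366 days (Feb 29, 1856 is in that span).
Mar 12, 1856 → Mar 12, 1857: 365 days.
Mar 12, 1857 → Mar 12, 1858: 365 days.
Mar 12, 1858 → Mar 12, 1859: 365 days.
Mar 12, 1859 → Apr 12, 1859: 31 days (March has 31).
Apr 12, 1859 → May 12, 1859: 30 days (April has 30).
May 12, 1859 → Jun 12, 1859: 31 days (May has 31).
Jun 12, 1859 → Jul 12, 1859: 30 days (June has 30).
Jul 12, 1859 → Aug 12, 1859: 31 days (July has 31).
Aug 12, 1859 → Sep 12, 1859: 31 days (August has 31).
Sep 12, 1859 → Oct 12, 1859: 30 days (September has 30).
Oct 12, 1859 → Nov 12, 1859: 31 days (October has 31).
Nov 12, 1859 → Dec 12, 1859: 30 days (November has 30).
Dec 12, 1859 → Jan 12, 1860: 31 days (December has 31).
Jan 12, 1860 → Jan 16, 1860: 4 days.
Total: 6154 days.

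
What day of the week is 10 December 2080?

Tuesday

January 1, 2080 is a Monday.
Jan 1, 2080 → Feb 1, 2080: 31 days (January has 31).
Feb 1, 2080 → Mar 1, 2080: 29 days (February has 29).
Mar 1, 2080 → Apr 1, 2080: 31 days (March has 31).
Apr 1, 2080 → May 1, 2080: 30 days (April has 30).
May 1, 2080 → Jun 1, 2080: 31 days (May has 31).
Jun 1, 2080 → Jul 1, 2080: 30 days (June has 30).
Jul 1, 2080 → Aug 1, 2080: 31 days (July has 31).
Aug 1, 2080 → Sep 1, 2080: 31 days (August has 31).
Sep 1, 2080 → Oct 1, 2080: 30 days (September has 30).
Oct 1, 2080 → Nov 1, 2080: 31 days (October has 31).
Nov 1, 2080 → Dec 1, 2080: 30 days (November has 30).
Dec 1, 2080 → Dec 10, 2080: 9 days.
Total: 344 days.
344 mod 7 = 1, so Monday + 1 = Tuesday.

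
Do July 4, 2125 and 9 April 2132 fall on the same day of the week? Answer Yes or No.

From Jul 4, 2125 to Apr 9, 2132 is 2471 days.
2471 mod 7 = 0, so they are the same weekday.
(Jul 4, 2125 is a Wednesday; Apr 9, 2132 is a Wednesday.)

Yes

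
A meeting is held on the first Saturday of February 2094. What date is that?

February 1, 2094 is a Monday.
The first Saturday is therefore February 6 (5 days later).

February 6, 2094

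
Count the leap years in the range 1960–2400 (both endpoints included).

108

Multiples of 4 in [1960,2400]: 111.
Of those, multiples of 100: 5 (not leap unless ÷400).
Multiples of 400: 2.
Leap years = 111 − 5 + 2 = 108.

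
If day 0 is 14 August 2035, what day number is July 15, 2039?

1431

Aug 14, 2035 → Aug 14, 2036: 366 days (Feb 29, 2036 is in that span).
Aug 14, 2036 → Aug 14, 2037: 365 days.
Aug 14, 2037 → Aug 14, 2038: 365 days.
Aug 14, 2038 → Sep 14, 2038: 31 days (August has 31).
Sep 14, 2038 → Oct 14, 2038: 30 days (September has 30).
Oct 14, 2038 → Nov 14, 2038: 31 days (October has 31).
Nov 14, 2038 → Dec 14, 2038: 30 days (November has 30).
Dec 14, 2038 → Jan 14, 2039: 31 days (December has 31).
Jan 14, 2039 → Feb 14, 2039: 31 days (January has 31).
Feb 14, 2039 → Mar 14, 2039: 28 days (February has 28).
Mar 14, 2039 → Apr 14, 2039: 31 days (March has 31).
Apr 14, 2039 → May 14, 2039: 30 days (April has 30).
May 14, 2039 → Jun 14, 2039: 31 days (May has 31).
Jun 14, 2039 → Jul 14, 2039: 30 days (June has 30).
Jul 14, 2039 → Jul 15, 2039: 1 days.
Total: 1431 days.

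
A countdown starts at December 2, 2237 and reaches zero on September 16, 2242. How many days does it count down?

Dec 2, 2237 → Dec 2, 2238: 365 days.
Dec 2, 2238 → Dec 2, 2239: 365 days.
Dec 2, 2239 → Dec 2, 2240: 366 days (Feb 29, 2240 is in that span).
Dec 2, 2240 → Dec 2, 2241: 365 days.
Dec 2, 2241 → Jan 2, 2242: 31 days (December has 31).
Jan 2, 2242 → Feb 2, 2242: 31 days (January has 31).
Feb 2, 2242 → Mar 2, 2242: 28 days (February has 28).
Mar 2, 2242 → Apr 2, 2242: 31 days (March has 31).
Apr 2, 2242 → May 2, 2242: 30 days (April has 30).
May 2, 2242 → Jun 2, 2242: 31 days (May has 31).
Jun 2, 2242 → Jul 2, 2242: 30 days (June has 30).
Jul 2, 2242 → Aug 2, 2242: 31 days (July has 31).
Aug 2, 2242 → Sep 2, 2242: 31 days (August has 31).
Sep 2, 2242 → Sep 16, 2242: 14 days.
Total: 1749 days.

1749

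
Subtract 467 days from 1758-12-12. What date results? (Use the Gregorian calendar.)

September 1, 1757

−365 (one year) → Dec 12, 1757 (102 left).
−12 → Nov 30, 1757 (end of Nov, 30 days; 90 left).
−30 → Oct 31, 1757 (end of Oct, 31 days; 60 left).
−31 → Sep 30, 1757 (end of Sep, 30 days; 29 left).
−29 → Sep 1, 1757.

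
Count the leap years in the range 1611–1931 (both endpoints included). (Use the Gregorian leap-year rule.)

77

Multiples of 4 in [1611,1931]: 80.
Of those, multiples of 100: 3 (not leap unless ÷400).
Multiples of 400: 0.
Leap years = 80 − 3 + 0 = 77.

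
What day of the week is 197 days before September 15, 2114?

Sep 15, 2114 is a Saturday.
197 mod 7 = 1, so 197 days before a Saturday is Saturday − 1 = Friday.

Friday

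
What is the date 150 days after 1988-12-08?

Dec has 31 days: +24 → Jan 1, 1989 (126 left).
Jan has 31 days: +31 → Feb 1, 1989 (95 left).
Feb has 28 days: +28 → Mar 1, 1989 (67 left).
Mar has 31 days: +31 → Apr 1, 1989 (36 left).
Apr has 30 days: +30 → May 1, 1989 (6 left).
+6 → May 7, 1989.

May 7, 1989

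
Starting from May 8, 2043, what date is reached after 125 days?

September 10, 2043

May has 31 days: +24 → Jun 1, 2043 (101 left).
Jun has 30 days: +30 → Jul 1, 2043 (71 left).
Jul has 31 days: +31 → Aug 1, 2043 (40 left).
Aug has 31 days: +31 → Sep 1, 2043 (9 left).
+9 → Sep 10, 2043.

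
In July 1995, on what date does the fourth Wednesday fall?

July 1, 1995 is a Saturday.
The first Wednesday is therefore July 5 (4 days later).
The fourth Wednesday is 5 + 3×7 = July 26.

July 26, 1995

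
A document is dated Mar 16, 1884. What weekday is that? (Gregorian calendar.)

Sunday

Doomsday rule: the anchor day for the 1800s is Friday. For year 84: 84÷12 = 7 r 0, and 0÷4 = 0, so 7+0+0 = 7.
Friday + 7 ≡ Friday — that's 1884's doomsday.
In March the doomsday date is Mar 14.
Mar 16 is 2 days after Mar 14; 2 mod 7 = 2, so Friday + 2 = Sunday.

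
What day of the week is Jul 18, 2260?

Doomsday rule: the anchor day for the 2200s is Friday. For year 60: 60÷12 = 5 r 0, and 0÷4 = 0, so 5+0+0 = 5.
Friday + 5 ≡ Wednesday — that's 2260's doomsday.
In July the doomsday date is Jul 11.
Jul 18 is 7 days after Jul 11; 7 mod 7 = 0, so Wednesday + 0 = Wednesday.

Wednesday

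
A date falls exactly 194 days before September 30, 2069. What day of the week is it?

Wednesday

First find the weekday of Sep 30, 2069. Doomsday rule: the anchor day for the 2000s is Tuesday. For year 69: 69÷12 = 5 r 9, and 9÷4 = 2, so 5+9+2 = 16.
Tuesday + 16 ≡ Thursday — that's 2069's doomsday.
In September the doomsday date is Sep 5.
Sep 30 is 25 days after Sep 5; 25 mod 7 = 4, so Thursday + 4 = Monday.
194 mod 7 = 5, so 194 days before a Monday is Monday − 5 = Wednesday.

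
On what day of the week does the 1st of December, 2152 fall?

Doomsday rule: the anchor day for the 2100s is Sunday. For year 52: 52÷12 = 4 r 4, and 4÷4 = 1, so 4+4+1 = 9.
Sunday + 9 ≡ Tuesday — that's 2152's doomsday.
In December the doomsday date is Dec 12.
Dec 1 is 11 days before Dec 12; 11 mod 7 = 4, so Tuesday − 4 = Friday.

Friday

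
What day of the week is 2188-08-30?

Saturday

Doomsday rule: the anchor day for the 2100s is Sunday. For year 88: 88÷12 = 7 r 4, and 4÷4 = 1, so 7+4+1 = 12.
Sunday + 12 ≡ Friday — that's 2188's doomsday.
In August the doomsday date is Aug 8.
Aug 30 is 22 days after Aug 8; 22 mod 7 = 1, so Friday + 1 = Saturday.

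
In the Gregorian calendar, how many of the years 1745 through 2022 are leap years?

Multiples of 4 in [1745,2022]: 69.
Of those, multiples of 100: 3 (not leap unless ÷400).
Multiples of 400: 1.
Leap years = 69 − 3 + 1 = 67.

67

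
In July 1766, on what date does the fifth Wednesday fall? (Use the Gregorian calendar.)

July 30, 1766

July 1, 1766 is a Tuesday.
The first Wednesday is therefore July 2 (1 days later).
The fifth Wednesday is 2 + 4×7 = July 30.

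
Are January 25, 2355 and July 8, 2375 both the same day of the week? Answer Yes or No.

From Jan 25, 2355 to Jul 8, 2375 is 7469 days.
7469 mod 7 = 0, so they are the same weekday.
(Jan 25, 2355 is a Tuesday; Jul 8, 2375 is a Tuesday.)

Yes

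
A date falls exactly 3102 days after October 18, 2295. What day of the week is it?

Saturday

First find the weekday of Oct 18, 2295. Doomsday rule: the anchor day for the 2200s is Friday. For year 95: 95÷12 = 7 r 11, and 11÷4 = 2, so 7+11+2 = 20.
Friday + 20 ≡ Thursday — that's 2295's doomsday.
In October the doomsday date is Oct 10.
Oct 18 is 8 days after Oct 10; 8 mod 7 = 1, so Thursday + 1 = Friday.
3102 mod 7 = 1, so 3102 days after a Friday is Friday + 1 = Saturday.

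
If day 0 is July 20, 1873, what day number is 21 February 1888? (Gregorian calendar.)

5329

Jul 20, 1873 → Jul 20, 1874: 365 days.
Jul 20, 1874 → Jul 20, 1875: 365 days.
Jul 20, 1875 → Jul 20, 1876: 366 days (Feb 29, 1876 is in that span).
Jul 20, 1876 → Jul 20, 1877: 365 days.
Jul 20, 1877 → Jul 20, 1878: 365 days.
Jul 20, 1878 → Jul 20, 1879: 365 days.
Jul 20, 1879 → Jul 20, 1880: 366 days (Feb 29, 1880 is in that span).
Jul 20, 1880 → Jul 20, 1881: 365 days.
Jul 20, 1881 → Jul 20, 1882: 365 days.
Jul 20, 1882 → Jul 20, 1883: 365 days.
Jul 20, 1883 → Jul 20, 1884: 366 days (Feb 29, 1884 is in that span).
Jul 20, 1884 → Jul 20, 1885: 365 days.
Jul 20, 1885 → Jul 20, 1886: 365 days.
Jul 20, 1886 → Jul 20, 1887: 365 days.
Jul 20, 1887 → Aug 20, 1887: 31 days (July has 31).
Aug 20, 1887 → Sep 20, 1887: 31 days (August has 31).
Sep 20, 1887 → Oct 20, 1887: 30 days (September has 30).
Oct 20, 1887 → Nov 20, 1887: 31 days (October has 31).
Nov 20, 1887 → Dec 20, 1887: 30 days (November has 30).
Dec 20, 1887 → Jan 20, 1888: 31 days (December has 31).
Jan 20, 1888 → Feb 20, 1888: 31 days (January has 31).
Feb 20, 1888 → Feb 21, 1888: 1 days.
Total: 5329 days.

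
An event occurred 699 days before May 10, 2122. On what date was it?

June 10, 2120

−365 (one year) → May 10, 2121 (334 left).
−10 → Apr 30, 2121 (end of Apr, 30 days; 324 left).
−30 → Mar 31, 2121 (end of Mar, 31 days; 294 left).
−31 → Feb 28, 2121 (end of Feb, 28 days; 263 left).
−28 → Jan 31, 2121 (end of Jan, 31 days; 235 left).
−31 → Dec 31, 2120 (end of Dec, 31 days; 204 left).
−31 → Nov 30, 2120 (end of Nov, 30 days; 173 left).
−30 → Oct 31, 2120 (end of Oct, 31 days; 143 left).
−31 → Sep 30, 2120 (end of Sep, 30 days; 112 left).
−30 → Aug 31, 2120 (end of Aug, 31 days; 82 left).
−31 → Jul 31, 2120 (end of Jul, 31 days; 51 left).
−31 → Jun 30, 2120 (end of Jun, 30 days; 20 left).
−20 → Jun 10, 2120.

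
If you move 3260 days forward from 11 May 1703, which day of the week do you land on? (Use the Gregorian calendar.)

First find the weekday of May 11, 1703. Doomsday rule: the anchor day for the 1700s is Sunday. For year 03: 3÷12 = 0 r 3, and 3÷4 = 0, so 0+3+0 = 3.
Sunday + 3 ≡ Wednesday — that's 1703's doomsday.
In May the doomsday date is May 9.
May 11 is 2 days after May 9; 2 mod 7 = 2, so Wednesday + 2 = Friday.
3260 mod 7 = 5, so 3260 days after a Friday is Friday + 5 = Wednesday.

Wednesday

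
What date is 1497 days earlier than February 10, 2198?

−365 (one year) → Feb 10, 2197 (1132 left).
−366 (one year; includes Feb 29, 2196) → Feb 10, 2196 (766 left).
−365 (one year) → Feb 10, 2195 (401 left).
−365 (one year) → Feb 10, 2194 (36 left).
−10 → Jan 31, 2194 (end of Jan, 31 days; 26 left).
−26 → Jan 5, 2194.

January 5, 2194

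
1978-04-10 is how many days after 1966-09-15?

4225

Sep 15, 1966 → Sep 15, 1967: 365 days.
Sep 15, 1967 → Sep 15, 1968: 366 days (Feb 29, 1968 is in that span).
Sep 15, 1968 → Sep 15, 1969: 365 days.
Sep 15, 1969 → Sep 15, 1970: 365 days.
Sep 15, 1970 → Sep 15, 1971: 365 days.
Sep 15, 1971 → Sep 15, 1972: 366 days (Feb 29, 1972 is in that span).
Sep 15, 1972 → Sep 15, 1973: 365 days.
Sep 15, 1973 → Sep 15, 1974: 365 days.
Sep 15, 1974 → Sep 15, 1975: 365 days.
Sep 15, 1975 → Sep 15, 1976: 366 days (Feb 29, 1976 is in that span).
Sep 15, 1976 → Sep 15, 1977: 365 days.
Sep 15, 1977 → Oct 15, 1977: 30 days (September has 30).
Oct 15, 1977 → Nov 15, 1977: 31 days (October has 31).
Nov 15, 1977 → Dec 15, 1977: 30 days (November has 30).
Dec 15, 1977 → Jan 15, 1978: 31 days (December has 31).
Jan 15, 1978 → Feb 15, 1978: 31 days (January has 31).
Feb 15, 1978 → Mar 15, 1978: 28 days (February has 28).
Mar 15, 1978 → Apr 10, 1978: 26 days.
Total: 4225 days.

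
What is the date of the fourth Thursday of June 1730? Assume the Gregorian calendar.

June 1, 1730 is a Thursday.
The first Thursday is therefore June 1 (same day).
The fourth Thursday is 1 + 3×7 = June 22.

June 22, 1730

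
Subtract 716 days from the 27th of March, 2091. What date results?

April 10, 2089

−365 (one year) → Mar 27, 2090 (351 left).
−27 → Feb 28, 2090 (end of Feb, 28 days; 324 left).
−28 → Jan 31, 2090 (end of Jan, 31 days; 296 left).
−31 → Dec 31, 2089 (end of Dec, 31 days; 265 left).
−31 → Nov 30, 2089 (end of Nov, 30 days; 234 left).
−30 → Oct 31, 2089 (end of Oct, 31 days; 204 left).
−31 → Sep 30, 2089 (end of Sep, 30 days; 173 left).
−30 → Aug 31, 2089 (end of Aug, 31 days; 143 left).
−31 → Jul 31, 2089 (end of Jul, 31 days; 112 left).
−31 → Jun 30, 2089 (end of Jun, 30 days; 81 left).
−30 → May 31, 2089 (end of May, 31 days; 51 left).
−31 → Apr 30, 2089 (end of Apr, 30 days; 20 left).
−20 → Apr 10, 2089.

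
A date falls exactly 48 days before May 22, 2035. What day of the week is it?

First find the weekday of May 22, 2035. Doomsday rule: the anchor day for the 2000s is Tuesday. For year 35: 35÷12 = 2 r 11, and 11÷4 = 2, so 2+11+2 = 15.
Tuesday + 15 ≡ Wednesday — that's 2035's doomsday.
In May the doomsday date is May 9.
May 22 is 13 days after May 9; 13 mod 7 = 6, so Wednesday + 6 = Tuesday.
48 mod 7 = 6, so 48 days before a Tuesday is Tuesday − 6 = Wednesday.

Wednesday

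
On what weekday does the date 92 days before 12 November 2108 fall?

Sunday

First find the weekday of Nov 12, 2108. Doomsday rule: the anchor day for the 2100s is Sunday. For year 08: 8÷12 = 0 r 8, and 8÷4 = 2, so 0+8+2 = 10.
Sunday + 10 ≡ Wednesday — that's 2108's doomsday.
In November the doomsday date is Nov 7.
Nov 12 is 5 days after Nov 7; 5 mod 7 = 5, so Wednesday + 5 = Monday.
92 mod 7 = 1, so 92 days before a Monday is Monday − 1 = Sunday.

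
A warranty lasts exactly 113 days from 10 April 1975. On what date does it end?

August 1, 1975

Apr has 30 days: +21 → May 1, 1975 (92 left).
May has 31 days: +31 → Jun 1, 1975 (61 left).
Jun has 30 days: +30 → Jul 1, 1975 (31 left).
Jul has 31 days: +31 → Aug 1, 1975 (0 left).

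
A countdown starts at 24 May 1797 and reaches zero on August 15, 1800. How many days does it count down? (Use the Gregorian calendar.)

1178

May 24, 1797 → May 24, 1798: 365 days.
May 24, 1798 → May 24, 1799: 365 days.
May 24, 1799 → May 24, 1800: 365 days.
May 24, 1800 → Jun 24, 1800: 31 days (May has 31).
Jun 24, 1800 → Jul 24, 1800: 30 days (June has 30).
Jul 24, 1800 → Aug 15, 1800: 22 days.
Total: 1178 days.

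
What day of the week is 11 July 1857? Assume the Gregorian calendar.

Doomsday rule: the anchor day for the 1800s is Friday. For year 57: 57÷12 = 4 r 9, and 9÷4 = 2, so 4+9+2 = 15.
Friday + 15 ≡ Saturday — that's 1857's doomsday.
In July the doomsday date is Jul 11.
Jul 11 is the doomsday itself: Saturday.

Saturday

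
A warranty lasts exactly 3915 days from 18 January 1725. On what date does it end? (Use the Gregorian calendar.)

+365 (one year) → Jan 18, 1726 (3550 left).
+365 (one year) → Jan 18, 1727 (3185 left).
+365 (one year) → Jan 18, 1728 (2820 left).
+366 (one year; includes Feb 29, 1728) → Jan 18, 1729 (2454 left).
+365 (one year) → Jan 18, 1730 (2089 left).
+365 (one year) → Jan 18, 1731 (1724 left).
+365 (one year) → Jan 18, 1732 (1359 left).
+366 (one year; includes Feb 29, 1732) → Jan 18, 1733 (993 left).
+365 (one year) → Jan 18, 1734 (628 left).
+365 (one year) → Jan 18, 1735 (263 left).
Jan has 31 days: +14 → Feb 1, 1735 (249 left).
Feb has 28 days: +28 → Mar 1, 1735 (221 left).
Mar has 31 days: +31 → Apr 1, 1735 (190 left).
Apr has 30 days: +30 → May 1, 1735 (160 left).
May has 31 days: +31 → Jun 1, 1735 (129 left).
Jun has 30 days: +30 → Jul 1, 1735 (99 left).
Jul has 31 days: +31 → Aug 1, 1735 (68 left).
Aug has 31 days: +31 → Sep 1, 1735 (37 left).
Sep has 30 days: +30 → Oct 1, 1735 (7 left).
+7 → Oct 8, 1735.

October 8, 1735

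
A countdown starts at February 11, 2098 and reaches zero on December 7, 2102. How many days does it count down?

Feb 11, 2098 → Feb 11, 2099: 365 days.
Feb 11, 2099 → Feb 11, 2100: 365 days.
Feb 11, 2100 → Feb 11, 2101: 365 days.
Feb 11, 2101 → Feb 11, 2102: 365 days.
Feb 11, 2102 → Mar 11, 2102: 28 days (February has 28).
Mar 11, 2102 → Apr 11, 2102: 31 days (March has 31).
Apr 11, 2102 → May 11, 2102: 30 days (April has 30).
May 11, 2102 → Jun 11, 2102: 31 days (May has 31).
Jun 11, 2102 → Jul 11, 2102: 30 days (June has 30).
Jul 11, 2102 → Aug 11, 2102: 31 days (July has 31).
Aug 11, 2102 → Sep 11, 2102: 31 days (August has 31).
Sep 11, 2102 → Oct 11, 2102: 30 days (September has 30).
Oct 11, 2102 → Nov 11, 2102: 31 days (October has 31).
Nov 11, 2102 → Dec 7, 2102: 26 days.
Total: 1759 days.

1759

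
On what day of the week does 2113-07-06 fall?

Doomsday rule: the anchor day for the 2100s is Sunday. For year 13: 13÷12 = 1 r 1, and 1÷4 = 0, so 1+1+0 = 2.
Sunday + 2 ≡ Tuesday — that's 2113's doomsday.
In July the doomsday date is Jul 11.
Jul 6 is 5 days before Jul 11; 5 mod 7 = 5, so Tuesday − 5 = Thursday.

Thursday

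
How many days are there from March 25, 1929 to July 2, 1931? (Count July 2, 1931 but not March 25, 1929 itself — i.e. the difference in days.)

Mar 25, 1929 → Mar 25, 1930: 365 days.
Mar 25, 1930 → Mar 25, 1931: 365 days.
Mar 25, 1931 → Apr 25, 1931: 31 days (March has 31).
Apr 25, 1931 → May 25, 1931: 30 days (April has 30).
May 25, 1931 → Jun 25, 1931: 31 days (May has 31).
Jun 25, 1931 → Jul 2, 1931: 7 days.
Total: 829 days.

829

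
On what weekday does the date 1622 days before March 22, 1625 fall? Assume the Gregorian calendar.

First find the weekday of Mar 22, 1625. Doomsday rule: the anchor day for the 1600s is Tuesday. For year 25: 25÷12 = 2 r 1, and 1÷4 = 0, so 2+1+0 = 3.
Tuesday + 3 ≡ Friday — that's 1625's doomsday.
In March the doomsday date is Mar 14.
Mar 22 is 8 days after Mar 14; 8 mod 7 = 1, so Friday + 1 = Saturday.
1622 mod 7 = 5, so 1622 days before a Saturday is Saturday − 5 = Monday.

Monday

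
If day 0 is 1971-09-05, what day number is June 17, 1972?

286

Sep 5, 1971 → Oct 5, 1971: 30 days (September has 30).
Oct 5, 1971 → Nov 5, 1971: 31 days (October has 31).
Nov 5, 1971 → Dec 5, 1971: 30 days (November has 30).
Dec 5, 1971 → Jan 5, 1972: 31 days (December has 31).
Jan 5, 1972 → Feb 5, 1972: 31 days (January has 31).
Feb 5, 1972 → Mar 5, 1972: 29 days (February has 29).
Mar 5, 1972 → Apr 5, 1972: 31 days (March has 31).
Apr 5, 1972 → May 5, 1972: 30 days (April has 30).
May 5, 1972 → Jun 5, 1972: 31 days (May has 31).
Jun 5, 1972 → Jun 17, 1972: 12 days.
Total: 286 days.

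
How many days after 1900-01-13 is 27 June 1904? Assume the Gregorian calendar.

1626

Jan 13, 1900 → Jan 13, 1901: 365 days.
Jan 13, 1901 → Jan 13, 1902: 365 days.
Jan 13, 1902 → Jan 13, 1903: 365 days.
Jan 13, 1903 → Jan 13, 1904: 365 days.
Jan 13, 1904 → Feb 13, 1904: 31 days (January has 31).
Feb 13, 1904 → Mar 13, 1904: 29 days (February has 29).
Mar 13, 1904 → Apr 13, 1904: 31 days (March has 31).
Apr 13, 1904 → May 13, 1904: 30 days (April has 30).
May 13, 1904 → Jun 13, 1904: 31 days (May has 31).
Jun 13, 1904 → Jun 27, 1904: 14 days.
Total: 1626 days.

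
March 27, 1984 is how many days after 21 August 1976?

Aug 21, 1976 → Aug 21, 1977: 365 days.
Aug 21, 1977 → Aug 21, 1978: 365 days.
Aug 21, 1978 → Aug 21, 1979: 365 days.
Aug 21, 1979 → Aug 21, 1980: 366 days (Feb 29, 1980 is in that span).
Aug 21, 1980 → Aug 21, 1981: 365 days.
Aug 21, 1981 → Aug 21, 1982: 365 days.
Aug 21, 1982 → Aug 21, 1983: 365 days.
Aug 21, 1983 → Sep 21, 1983: 31 days (August has 31).
Sep 21, 1983 → Oct 21, 1983: 30 days (September has 30).
Oct 21, 1983 → Nov 21, 1983: 31 days (October has 31).
Nov 21, 1983 → Dec 21, 1983: 30 days (November has 30).
Dec 21, 1983 → Jan 21, 1984: 31 days (December has 31).
Jan 21, 1984 → Feb 21, 1984: 31 days (January has 31).
Feb 21, 1984 → Mar 21, 1984: 29 days (February has 29).
Mar 21, 1984 → Mar 27, 1984: 6 days.
Total: 2775 days.

2775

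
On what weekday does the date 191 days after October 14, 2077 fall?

Saturday

First find the weekday of Oct 14, 2077. Doomsday rule: the anchor day for the 2000s is Tuesday. For year 77: 77÷12 = 6 r 5, and 5÷4 = 1, so 6+5+1 = 12.
Tuesday + 12 ≡ Sunday — that's 2077's doomsday.
In October the doomsday date is Oct 10.
Oct 14 is 4 days after Oct 10; 4 mod 7 = 4, so Sunday + 4 = Thursday.
191 mod 7 = 2, so 191 days after a Thursday is Thursday + 2 = Saturday.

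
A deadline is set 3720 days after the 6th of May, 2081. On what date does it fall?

July 13, 2091

+365 (one year) → May 6, 2082 (3355 left).
+365 (one year) → May 6, 2083 (2990 left).
+366 (one year; includes Feb 29, 2084) → May 6, 2084 (2624 left).
+365 (one year) → May 6, 2085 (2259 left).
+365 (one year) → May 6, 2086 (1894 left).
+365 (one year) → May 6, 2087 (1529 left).
+366 (one year; includes Feb 29, 2088) → May 6, 2088 (1163 left).
+365 (one year) → May 6, 2089 (798 left).
+365 (one year) → May 6, 2090 (433 left).
+365 (one year) → May 6, 2091 (68 left).
May has 31 days: +26 → Jun 1, 2091 (42 left).
Jun has 30 days: +30 → Jul 1, 2091 (12 left).
+12 → Jul 13, 2091.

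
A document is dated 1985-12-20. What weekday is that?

Doomsday rule: the anchor day for the 1900s is Wednesday. For year 85: 85÷12 = 7 r 1, and 1÷4 = 0, so 7+1+0 = 8.
Wednesday + 8 ≡ Thursday — that's 1985's doomsday.
In December the doomsday date is Dec 12.
Dec 20 is 8 days after Dec 12; 8 mod 7 = 1, so Thursday + 1 = Friday.

Friday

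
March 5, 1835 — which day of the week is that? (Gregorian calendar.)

Doomsday rule: the anchor day for the 1800s is Friday. For year 35: 35÷12 = 2 r 11, and 11÷4 = 2, so 2+11+2 = 15.
Friday + 15 ≡ Saturday — that's 1835's doomsday.
In March the doomsday date is Mar 14.
Mar 5 is 9 days before Mar 14; 9 mod 7 = 2, so Saturday − 2 = Thursday.

Thursday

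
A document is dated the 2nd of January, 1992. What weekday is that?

Thursday

Doomsday rule: the anchor day for the 1900s is Wednesday. For year 92: 92÷12 = 7 r 8, and 8÷4 = 2, so 7+8+2 = 17.
Wednesday + 17 ≡ Saturday — that's 1992's doomsday.
In January the doomsday date is Jan 4 (1992 is a leap year (divisible by 4)).
Jan 2 is 2 days before Jan 4; 2 mod 7 = 2, so Saturday − 2 = Thursday.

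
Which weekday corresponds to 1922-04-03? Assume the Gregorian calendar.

January 1, 1922 is a Sunday.
Jan 1, 1922 → Feb 1, 1922: 31 days (January has 31).
Feb 1, 1922 → Mar 1, 1922: 28 days (February has 28).
Mar 1, 1922 → Apr 1, 1922: 31 days (March has 31).
Apr 1, 1922 → Apr 3, 1922: 2 days.
Total: 92 days.
92 mod 7 = 1, so Sunday + 1 = Monday.

Monday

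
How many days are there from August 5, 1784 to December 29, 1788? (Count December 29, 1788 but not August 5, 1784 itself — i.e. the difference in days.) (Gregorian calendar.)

Aug 5, 1784 → Aug 5, 1785: 365 days.
Aug 5, 1785 → Aug 5, 1786: 365 days.
Aug 5, 1786 → Aug 5, 1787: 365 days.
Aug 5, 1787 → Aug 5, 1788: 366 days (Feb 29, 1788 is in that span).
Aug 5, 1788 → Sep 5, 1788: 31 days (August has 31).
Sep 5, 1788 → Oct 5, 1788: 30 days (September has 30).
Oct 5, 1788 → Nov 5, 1788: 31 days (October has 31).
Nov 5, 1788 → Dec 5, 1788: 30 days (November has 30).
Dec 5, 1788 → Dec 29, 1788: 24 days.
Total: 1607 days.

1607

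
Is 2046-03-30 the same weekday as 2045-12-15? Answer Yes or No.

Yes

From Dec 15, 2045 to Mar 30, 2046 is 105 days.
105 mod 7 = 0, so they are the same weekday.
(Dec 15, 2045 is a Friday; Mar 30, 2046 is a Friday.)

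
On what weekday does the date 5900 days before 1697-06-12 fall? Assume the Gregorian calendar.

Jun 12, 1697 is a Wednesday.
5900 mod 7 = 6, so 5900 days before a Wednesday is Wednesday − 6 = Thursday.

Thursday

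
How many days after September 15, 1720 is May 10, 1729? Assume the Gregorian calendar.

3159

Sep 15, 1720 → Sep 15, 1721: 365 days.
Sep 15, 1721 → Sep 15, 1722: 365 days.
Sep 15, 1722 → Sep 15, 1723: 365 days.
Sep 15, 1723 → Sep 15, 1724: 366 days (Feb 29, 1724 is in that span).
Sep 15, 1724 → Sep 15, 1725: 365 days.
Sep 15, 1725 → Sep 15, 1726: 365 days.
Sep 15, 1726 → Sep 15, 1727: 365 days.
Sep 15, 1727 → Sep 15, 1728: 366 days (Feb 29, 1728 is in that span).
Sep 15, 1728 → Oct 15, 1728: 30 days (September has 30).
Oct 15, 1728 → Nov 15, 1728: 31 days (October has 31).
Nov 15, 1728 → Dec 15, 1728: 30 days (November has 30).
Dec 15, 1728 → Jan 15, 1729: 31 days (December has 31).
Jan 15, 1729 → Feb 15, 1729: 31 days (January has 31).
Feb 15, 1729 → Mar 15, 1729: 28 days (February has 28).
Mar 15, 1729 → Apr 15, 1729: 31 days (March has 31).
Apr 15, 1729 → May 10, 1729: 25 days.
Total: 3159 days.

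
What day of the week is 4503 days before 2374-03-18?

Saturday

First find the weekday of Mar 18, 2374. Doomsday rule: the anchor day for the 2300s is Wednesday. For year 74: 74÷12 = 6 r 2, and 2÷4 = 0, so 6+2+0 = 8.
Wednesday + 8 ≡ Thursday — that's 2374's doomsday.
In March the doomsday date is Mar 14.
Mar 18 is 4 days after Mar 14; 4 mod 7 = 4, so Thursday + 4 = Monday.
4503 mod 7 = 2, so 4503 days before a Monday is Monday − 2 = Saturday.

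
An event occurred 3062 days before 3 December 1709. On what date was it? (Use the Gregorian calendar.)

July 16, 1701

−365 (one year) → Dec 3, 1708 (2697 left).
−366 (one year; includes Feb 29, 1708) → Dec 3, 1707 (2331 left).
−365 (one year) → Dec 3, 1706 (1966 left).
−365 (one year) → Dec 3, 1705 (1601 left).
−365 (one year) → Dec 3, 1704 (1236 left).
−366 (one year; includes Feb 29, 1704) → Dec 3, 1703 (870 left).
−365 (one year) → Dec 3, 1702 (505 left).
−365 (one year) → Dec 3, 1701 (140 left).
−3 → Nov 30, 1701 (end of Nov, 30 days; 137 left).
−30 → Oct 31, 1701 (end of Oct, 31 days; 107 left).
−31 → Sep 30, 1701 (end of Sep, 30 days; 76 left).
−30 → Aug 31, 1701 (end of Aug, 31 days; 46 left).
−31 → Jul 31, 1701 (end of Jul, 31 days; 15 left).
−15 → Jul 16, 1701.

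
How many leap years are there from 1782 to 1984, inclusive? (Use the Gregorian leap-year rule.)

49

Multiples of 4 in [1782,1984]: 51.
Of those, multiples of 100: 2 (not leap unless ÷400).
Multiples of 400: 0.
Leap years = 51 − 2 + 0 = 49.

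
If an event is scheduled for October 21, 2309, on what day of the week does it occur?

Doomsday rule: the anchor day for the 2300s is Wednesday. For year 09: 9÷12 = 0 r 9, and 9÷4 = 2, so 0+9+2 = 11.
Wednesday + 11 ≡ Sunday — that's 2309's doomsday.
In October the doomsday date is Oct 10.
Oct 21 is 11 days after Oct 10; 11 mod 7 = 4, so Sunday + 4 = Thursday.

Thursday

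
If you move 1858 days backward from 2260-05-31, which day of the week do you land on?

First find the weekday of May 31, 2260. Doomsday rule: the anchor day for the 2200s is Friday. For year 60: 60÷12 = 5 r 0, and 0÷4 = 0, so 5+0+0 = 5.
Friday + 5 ≡ Wednesday — that's 2260's doomsday.
In May the doomsday date is May 9.
May 31 is 22 days after May 9; 22 mod 7 = 1, so Wednesday + 1 = Thursday.
1858 mod 7 = 3, so 1858 days before a Thursday is Thursday − 3 = Monday.

Monday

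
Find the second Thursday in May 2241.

May 13, 2241

May 1, 2241 is a Saturday.
The first Thursday is therefore May 6 (5 days later).
The second Thursday is 6 + 1×7 = May 13.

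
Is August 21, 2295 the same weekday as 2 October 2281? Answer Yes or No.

From Oct 2, 2281 to Aug 21, 2295 is 5071 days.
5071 mod 7 = 3, so they are different weekdays.
(Oct 2, 2281 is a Sunday; Aug 21, 2295 is a Wednesday.)

No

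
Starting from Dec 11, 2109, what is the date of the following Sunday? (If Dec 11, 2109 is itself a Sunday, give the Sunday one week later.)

December 15, 2109

Dec 11, 2109 is a Wednesday.
From Wednesday to the next Sunday is 4 days.
Dec 11, 2109 + 4 = Dec 15, 2109.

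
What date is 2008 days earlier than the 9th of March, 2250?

September 8, 2244

−365 (one year) → Mar 9, 2249 (1643 left).
−365 (one year) → Mar 9, 2248 (1278 left).
−366 (one year; includes Feb 29, 2248) → Mar 9, 2247 (912 left).
−365 (one year) → Mar 9, 2246 (547 left).
−365 (one year) → Mar 9, 2245 (182 left).
−9 → Feb 28, 2245 (end of Feb, 28 days; 173 left).
−28 → Jan 31, 2245 (end of Jan, 31 days; 145 left).
−31 → Dec 31, 2244 (end of Dec, 31 days; 114 left).
−31 → Nov 30, 2244 (end of Nov, 30 days; 83 left).
−30 → Oct 31, 2244 (end of Oct, 31 days; 53 left).
−31 → Sep 30, 2244 (end of Sep, 30 days; 22 left).
−22 → Sep 8, 2244.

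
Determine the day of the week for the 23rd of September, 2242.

Friday

Doomsday rule: the anchor day for the 2200s is Friday. For year 42: 42÷12 = 3 r 6, and 6÷4 = 1, so 3+6+1 = 10.
Friday + 10 ≡ Monday — that's 2242's doomsday.
In September the doomsday date is Sep 5.
Sep 23 is 18 days after Sep 5; 18 mod 7 = 4, so Monday + 4 = Friday.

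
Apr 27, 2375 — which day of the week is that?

Sunday

Doomsday rule: the anchor day for the 2300s is Wednesday. For year 75: 75÷12 = 6 r 3, and 3÷4 = 0, so 6+3+0 = 9.
Wednesday + 9 ≡ Friday — that's 2375's doomsday.
In April the doomsday date is Apr 4.
Apr 27 is 23 days after Apr 4; 23 mod 7 = 2, so Friday + 2 = Sunday.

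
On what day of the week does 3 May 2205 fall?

Doomsday rule: the anchor day for the 2200s is Friday. For year 05: 5÷12 = 0 r 5, and 5÷4 = 1, so 0+5+1 = 6.
Friday + 6 ≡ Thursday — that's 2205's doomsday.
In May the doomsday date is May 9.
May 3 is 6 days before May 9; 6 mod 7 = 6, so Thursday − 6 = Friday.

Friday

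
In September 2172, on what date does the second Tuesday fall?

September 1, 2172 is a Tuesday.
The first Tuesday is therefore September 1 (same day).
The second Tuesday is 1 + 1×7 = September 8.

September 8, 2172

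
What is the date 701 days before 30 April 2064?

−366 (one year; includes Feb 29, 2064) → Apr 30, 2063 (335 left).
−30 → Mar 31, 2063 (end of Mar, 31 days; 305 left).
−31 → Feb 28, 2063 (end of Feb, 28 days; 274 left).
−28 → Jan 31, 2063 (end of Jan, 31 days; 246 left).
−31 → Dec 31, 2062 (end of Dec, 31 days; 215 left).
−31 → Nov 30, 2062 (end of Nov, 30 days; 184 left).
−30 → Oct 31, 2062 (end of Oct, 31 days; 154 left).
−31 → Sep 30, 2062 (end of Sep, 30 days; 123 left).
−30 → Aug 31, 2062 (end of Aug, 31 days; 93 left).
−31 → Jul 31, 2062 (end of Jul, 31 days; 62 left).
−31 → Jun 30, 2062 (end of Jun, 30 days; 31 left).
−30 → May 31, 2062 (end of May, 31 days; 1 left).
−1 → May 30, 2062.

May 30, 2062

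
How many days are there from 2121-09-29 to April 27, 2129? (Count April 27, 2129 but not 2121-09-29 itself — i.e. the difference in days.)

2767

Sep 29, 2121 → Sep 29, 2122: 365 days.
Sep 29, 2122 → Sep 29, 2123: 365 days.
Sep 29, 2123 → Sep 29, 2124: 366 days (Feb 29, 2124 is in that span).
Sep 29, 2124 → Sep 29, 2125: 365 days.
Sep 29, 2125 → Sep 29, 2126: 365 days.
Sep 29, 2126 → Sep 29, 2127: 365 days.
Sep 29, 2127 → Sep 29, 2128: 366 days (Feb 29, 2128 is in that span).
Sep 29, 2128 → Oct 29, 2128: 30 days (September has 30).
Oct 29, 2128 → Nov 29, 2128: 31 days (October has 31).
Nov 29, 2128 → Dec 29, 2128: 30 days (November has 30).
Dec 29, 2128 → Jan 29, 2129: 31 days (December has 31).
Jan 29, 2129 → Feb 28, 2129: 30 days (January has 31).
Feb 28, 2129 → Mar 28, 2129: 28 days (February has 28).
Mar 28, 2129 → Apr 27, 2129: 30 days.
Total: 2767 days.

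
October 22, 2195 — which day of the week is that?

January 1, 2195 is a Thursday.
Jan 1, 2195 → Feb 1, 2195: 31 days (January has 31).
Feb 1, 2195 → Mar 1, 2195: 28 days (February has 28).
Mar 1, 2195 → Apr 1, 2195: 31 days (March has 31).
Apr 1, 2195 → May 1, 2195: 30 days (April has 30).
May 1, 2195 → Jun 1, 2195: 31 days (May has 31).
Jun 1, 2195 → Jul 1, 2195: 30 days (June has 30).
Jul 1, 2195 → Aug 1, 2195: 31 days (July has 31).
Aug 1, 2195 → Sep 1, 2195: 31 days (August has 31).
Sep 1, 2195 → Oct 1, 2195: 30 days (September has 30).
Oct 1, 2195 → Oct 22, 2195: 21 days.
Total: 294 days.
294 mod 7 = 0, so Thursday + 0 = Thursday.

Thursday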